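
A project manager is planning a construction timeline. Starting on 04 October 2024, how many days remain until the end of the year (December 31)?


Start: October 04, 2024
End: December 31, 2024
Days left in October: 27
November: 30
December: 31
Sum of remaining months: 61
Total: 27 + 61 = 88

88


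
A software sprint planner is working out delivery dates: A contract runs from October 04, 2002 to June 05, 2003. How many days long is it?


Start date: 2002-10-04
End date: 2003-06-05
Oct 2002: +28 days
Nov 2002: +30 days
Dec 2002: +31 days
... (6 more months)
Total: 244 days

244


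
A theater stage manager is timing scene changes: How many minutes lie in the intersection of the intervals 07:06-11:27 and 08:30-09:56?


Interval A: [426, 687] minutes from midnight
Interval B: [510, 596] minutes from midnight
Overlap start = max(426, 510) = 510
Overlap end = min(687, 596) = 596
Overlap = 596 - 510 = 86 minutes

86


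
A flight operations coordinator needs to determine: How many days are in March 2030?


Month: March
Year: 2030
March is a 31-day month
Total: 31 days

31


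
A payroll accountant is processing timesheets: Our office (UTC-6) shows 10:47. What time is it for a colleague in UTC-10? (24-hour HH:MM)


Local time: 10:47 at UTC-6 (offset -6h)
Target zone: UTC-10 (offset -10h)
Difference: -10 - (-6) = -4 hours
Calculation: 10 + (-4) = 6
Result: 06:47

06:47


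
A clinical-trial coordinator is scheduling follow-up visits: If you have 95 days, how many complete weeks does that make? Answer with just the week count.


Total days: 95
Days per week: 7
Division: 95 / 7 = 13 remainder 4
Complete weeks: 13
Remaining days: 4

13


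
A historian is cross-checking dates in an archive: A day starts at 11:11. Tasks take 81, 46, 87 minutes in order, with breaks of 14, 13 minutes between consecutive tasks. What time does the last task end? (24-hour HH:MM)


Start: 11:11 = 671 min from midnight
  after task 1 (81 min): 12:32
  after break (14 min): 12:46
  after task 2 (46 min): 13:32
  after break (13 min): 13:45
  after task 3 (87 min): 15:12
Total elapsed: 241 minutes
End time: 15:12

15:12


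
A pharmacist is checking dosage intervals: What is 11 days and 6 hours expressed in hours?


Days: 11
Extra hours: 6
Hours per day: 24
Days to hours: 11 x 24 = 264
Total: 264 + 6 = 270

270


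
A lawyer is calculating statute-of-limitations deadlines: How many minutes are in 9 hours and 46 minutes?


Hours: 9
Extra minutes: 46
Minutes per hour: 60
Hours to minutes: 9 x 60 = 540
Total: 540 + 46 = 586

586


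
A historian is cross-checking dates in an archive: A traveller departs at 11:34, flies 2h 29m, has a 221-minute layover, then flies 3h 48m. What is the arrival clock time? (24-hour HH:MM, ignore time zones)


Depart: 11:34
Leg 1: +149 min -> 14:03
Layover: +221 min -> 17:44
Leg 2: +228 min -> 21:32
Total travel: 598 minutes = 9h 58m
Arrival: 21:32

21:32


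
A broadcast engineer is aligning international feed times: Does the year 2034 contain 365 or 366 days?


Year: 2034
Check leap year rules:
Divisible by 4? No
2034 is not a leap year
Days: 365

365


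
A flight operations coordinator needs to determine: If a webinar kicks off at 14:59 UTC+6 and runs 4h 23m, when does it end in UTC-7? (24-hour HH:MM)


Start: 14:59 in UTC+6
Step 1 - add duration:
  minutes: 59 + 23 = 82 (carry 1h)
  hours: 14 + 4 + 1 = 19
  end in UTC+6: 19:22
Step 2 - convert UTC+6 -> UTC-7:
  offset difference: -7 - (6) = -13 hours
  19 + (-13) = 6 -> mod 24 = 6
Result: 06:22 in UTC-7

06:22


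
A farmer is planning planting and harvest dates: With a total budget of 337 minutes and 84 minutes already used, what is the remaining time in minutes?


Total budget: 337 minutes
Time used: 84 minutes
Remaining: 337 - 84 = 253 minutes
Percent used: 24.9%
Percent remaining: 75.1%

253


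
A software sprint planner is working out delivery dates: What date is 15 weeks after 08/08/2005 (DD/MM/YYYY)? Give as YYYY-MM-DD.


Start: 2005-08-08
Weeks to add: 15
Convert to days: 15 x 7 = 105 days
Add 105 days to 2005-08-08
Result: 2005-11-21

2005-11-21


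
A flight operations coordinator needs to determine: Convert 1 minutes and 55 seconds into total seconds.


Minutes: 1
Seconds: 55
Convert minutes to seconds: 1 x 60 = 60
Add remaining seconds: 60 + 55 = 115

115


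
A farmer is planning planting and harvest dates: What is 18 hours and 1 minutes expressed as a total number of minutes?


Hours: 18
Minutes: 1
Convert hours to minutes: 18 x 60 = 1080
Add remaining minutes: 1080 + 1 = 1081

1081


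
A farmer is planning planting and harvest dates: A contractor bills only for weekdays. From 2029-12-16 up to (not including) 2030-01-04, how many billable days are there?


Start: 2029-12-16 (Sunday)
End (exclusive): 2030-01-04 (Friday)
Total calendar days: 19
Full weeks: 19 // 7 = 2 -> 10 weekdays
Remaining 5 days starting on Sunday:
  Sun(-), Mon(w), Tue(w), Wed(w), Thu(w) -> 4 weekdays
Total business days: 10 + 4 = 14

14


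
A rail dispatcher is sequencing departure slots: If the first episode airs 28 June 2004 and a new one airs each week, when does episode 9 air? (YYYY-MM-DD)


First occurrence: 2004-06-28 (occurrence 1)
Each occurrence is 7 days after the previous.
Occurrence 9 is 8 weeks after the first.
8 weeks = 56 days
2004-06-28 + 56 days = 2004-08-23

2004-08-23


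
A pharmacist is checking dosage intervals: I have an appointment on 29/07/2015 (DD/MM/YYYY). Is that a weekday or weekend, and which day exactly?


Date: 2015-07-29
January 1, 2015 is a Thursday
Day of year: 210
Offset from Jan 1: 209 days
209 mod 7 = 6
Result: Wednesday

Wednesday


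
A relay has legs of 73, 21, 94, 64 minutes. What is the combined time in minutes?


Durations: 73, 21, 94, 64
Running sum: 73
+ 21 = 94
+ 94 = 188
+ 64 = 252
Total duration: 252 minutes
That is 4 hours and 12 minutes

252


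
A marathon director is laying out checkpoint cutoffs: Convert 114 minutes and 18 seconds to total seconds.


Minutes: 114
Extra seconds: 18
Seconds per minute: 60
Minutes to seconds: 114 x 60 = 6840
Total: 6840 + 18 = 6858

6858


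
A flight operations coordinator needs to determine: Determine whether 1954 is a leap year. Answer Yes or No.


Year: 1954
Divisible by 4? 1954 / 4 = 488.5 -> No
Not divisible by 4, so NOT a leap year

No


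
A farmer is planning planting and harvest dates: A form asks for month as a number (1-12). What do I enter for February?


Calendar month order:
1. January
2. February <--
3. March
February is month number 2

2


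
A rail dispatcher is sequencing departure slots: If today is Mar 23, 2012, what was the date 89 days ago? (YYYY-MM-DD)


Start: 2012-03-23
Subtracting 89 days
Days already passed in March: 23
After going back through March: 66 more days to subtract
February 2012: 29 days, 37 remaining
January 2012: 31 days, 6 remaining
December 2011 has 31 days, need 6
Result: 2011-12-25

2011-12-25


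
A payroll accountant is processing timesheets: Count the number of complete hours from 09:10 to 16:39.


Start: 09:10
End: 16:39
Hour difference: 16 - 9 = 7 hours
Minute difference: 39 - 10 = 29 minutes
Total minutes: 449
Complete hours: 449 / 60 = 7 (remainder 29)

7


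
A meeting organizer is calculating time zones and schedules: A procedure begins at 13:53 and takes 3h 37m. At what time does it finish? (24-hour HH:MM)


Start time: 13:53
Adding: 3 hours 37 minutes
Minutes: 53 + 37 = 90
Minute overflow: 90 >= 60, so carry 1 hour, minutes = 30
Hours: 13 + 3 + 1 = 17
Result: 17:30

17:30


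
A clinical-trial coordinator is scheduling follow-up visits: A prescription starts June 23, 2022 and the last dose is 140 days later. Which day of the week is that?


Start: 2022-06-23 (Thursday)
Step 1 - find target date: add 140 days
  2022-06-23 + 140 days = 2022-11-10
Step 2 - day of week:
  140 mod 7 = 0
  Thursday + 0 days -> Thursday
Result: Thursday (2022-11-10)

Thursday


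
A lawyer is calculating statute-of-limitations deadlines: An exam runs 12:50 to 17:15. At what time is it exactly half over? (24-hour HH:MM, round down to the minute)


Start time: 12:50 = 770 minutes from midnight
End time: 17:15 = 1035 minutes from midnight
Sum: 770 + 1035 = 1805
Midpoint: 1805 / 2 = 902 minutes
Convert: 902 / 60 = 15 hours, 2 minutes
Result: 15:02

15:02


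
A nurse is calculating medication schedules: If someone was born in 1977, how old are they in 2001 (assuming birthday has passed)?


Birth year: 1977
Current year: 2001
Age = current year - birth year
Age = 2001 - 1977 = 24

24


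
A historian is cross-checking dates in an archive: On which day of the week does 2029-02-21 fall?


Date: 2029-02-21
January 1, 2029 is a Monday
Day of year: 52
Offset from Jan 1: 51 days
51 mod 7 = 2
Result: Wednesday

Wednesday


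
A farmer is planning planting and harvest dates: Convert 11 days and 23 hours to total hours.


Days: 11
Extra hours: 23
Hours per day: 24
Days to hours: 11 x 24 = 264
Total: 264 + 23 = 287

287


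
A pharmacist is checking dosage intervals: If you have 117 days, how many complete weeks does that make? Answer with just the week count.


Total days: 117
Days per week: 7
Division: 117 / 7 = 16 remainder 5
Complete weeks: 16
Remaining days: 5

16


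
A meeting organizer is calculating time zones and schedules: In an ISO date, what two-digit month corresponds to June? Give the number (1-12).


Calendar month order:
5. May
6. June <--
7. July
June is month number 6

6


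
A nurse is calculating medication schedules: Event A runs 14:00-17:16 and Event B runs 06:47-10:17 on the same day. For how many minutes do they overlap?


Interval A: [840, 1036] minutes from midnight
Interval B: [407, 617] minutes from midnight
Overlap start = max(840, 407) = 840
Overlap end = min(1036, 617) = 617
End <= start, so the intervals do not overlap: 0 minutes

0


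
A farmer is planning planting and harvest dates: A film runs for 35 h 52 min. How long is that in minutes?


Hours: 35
Minutes: 52
Convert hours to minutes: 35 x 60 = 2100
Add remaining minutes: 2100 + 52 = 2152

2152


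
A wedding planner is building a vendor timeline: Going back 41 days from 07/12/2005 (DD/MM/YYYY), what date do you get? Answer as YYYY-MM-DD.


Start: 2005-12-07
Subtracting 41 days
Days already passed in December: 7
After going back through December: 34 more days to subtract
November 2005: 30 days, 4 remaining
October 2005 has 31 days, need 4
Result: 2005-10-27

2005-10-27


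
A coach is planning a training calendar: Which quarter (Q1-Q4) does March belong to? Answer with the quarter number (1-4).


Month: March (month 3)
Q1: January-March (months 1-3)
Q2: April-June (months 4-6)
Q3: July-September (months 7-9)
Q4: October-December (months 10-12)
Month 3 falls in Q1

1


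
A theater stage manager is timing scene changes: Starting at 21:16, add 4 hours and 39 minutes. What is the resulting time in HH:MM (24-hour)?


Start time: 21:16
Adding: 4 hours 39 minutes
Minutes: 16 + 39 = 55
Hours: 21 + 4 + 0 = 25
Hour wraparound: 25 mod 24 = 1
Result: 01:55

01:55


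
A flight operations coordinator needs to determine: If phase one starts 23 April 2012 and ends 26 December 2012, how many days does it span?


Start date: 2012-04-23
End date: 2012-12-26
Apr 2012: +8 days
May 2012: +31 days
Jun 2012: +30 days
... (6 more months)
Total: 247 days

247


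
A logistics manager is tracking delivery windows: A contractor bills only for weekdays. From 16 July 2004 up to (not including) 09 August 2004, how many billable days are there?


Start: 2004-07-16 (Friday)
End (exclusive): 2004-08-09 (Monday)
Total calendar days: 24
Full weeks: 24 // 7 = 3 -> 15 weekdays
Remaining 3 days starting on Friday:
  Fri(w), Sat(-), Sun(-) -> 1 weekdays
Total business days: 15 + 1 = 16

16


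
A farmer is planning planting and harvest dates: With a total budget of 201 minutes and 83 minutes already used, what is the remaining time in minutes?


Total budget: 201 minutes
Time used: 83 minutes
Remaining: 201 - 83 = 118 minutes
Percent used: 41.3%
Percent remaining: 58.7%

118


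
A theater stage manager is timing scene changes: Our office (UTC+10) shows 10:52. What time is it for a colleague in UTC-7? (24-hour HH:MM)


Local time: 10:52 at UTC+10 (offset 10h)
Target zone: UTC-7 (offset -7h)
Difference: -7 - (10) = -17 hours
Calculation: 10 + (-17) = -7
Wraparound: (-7) mod 24 = 17
Result: 17:52

17:52


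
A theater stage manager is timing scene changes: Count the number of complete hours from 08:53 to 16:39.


Start: 08:53
End: 16:39
Hour difference: 16 - 8 = 8 hours
Minute difference: 39 - 53 = -14 minutes
Total minutes: 466
Complete hours: 466 / 60 = 7 (remainder 46)

7


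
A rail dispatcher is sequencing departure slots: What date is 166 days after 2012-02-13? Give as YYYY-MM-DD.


Start: 2012-02-13
Adding 166 days
Days remaining in February: 16
After February: 150 days still to add
March 2012: 31 days, 119 remaining
April 2012: 30 days, 89 remaining
May 2012: 31 days, 58 remaining
June 2012: 30 days, 28 remaining
Result: 2012-07-28

2012-07-28


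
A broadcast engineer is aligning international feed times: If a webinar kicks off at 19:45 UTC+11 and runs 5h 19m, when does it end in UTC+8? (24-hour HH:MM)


Start: 19:45 in UTC+11
Step 1 - add duration:
  minutes: 45 + 19 = 64 (carry 1h)
  hours: 19 + 5 + 1 = 25
  end in UTC+11: 01:04
Step 2 - convert UTC+11 -> UTC+8:
  offset difference: 8 - (11) = -3 hours
  1 + (-3) = -2 -> mod 24 = 22
Result: 22:04 in UTC+8

22:04


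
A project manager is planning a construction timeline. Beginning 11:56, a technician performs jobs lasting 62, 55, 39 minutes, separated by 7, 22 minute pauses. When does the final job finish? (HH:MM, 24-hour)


Start: 11:56 = 716 min from midnight
  after task 1 (62 min): 12:58
  after break (7 min): 13:05
  after task 2 (55 min): 14:00
  after break (22 min): 14:22
  after task 3 (39 min): 15:01
Total elapsed: 185 minutes
End time: 15:01

15:01


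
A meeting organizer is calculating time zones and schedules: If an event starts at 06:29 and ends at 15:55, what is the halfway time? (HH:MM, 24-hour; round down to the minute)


Start time: 06:29 = 389 minutes from midnight
End time: 15:55 = 955 minutes from midnight
Sum: 389 + 955 = 1344
Midpoint: 1344 / 2 = 672 minutes
Convert: 672 / 60 = 11 hours, 12 minutes
Result: 11:12

11:12


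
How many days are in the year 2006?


Year: 2006
Check leap year rules:
Divisible by 4? No
2006 is not a leap year
Days: 365

365


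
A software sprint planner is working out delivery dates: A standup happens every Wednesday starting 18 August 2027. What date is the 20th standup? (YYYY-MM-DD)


First occurrence: 2027-08-18 (occurrence 1)
Each occurrence is 7 days after the previous.
Occurrence 20 is 19 weeks after the first.
19 weeks = 133 days
2027-08-18 + 133 days = 2027-12-29

2027-12-29


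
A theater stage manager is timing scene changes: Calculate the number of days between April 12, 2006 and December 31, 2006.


Start: April 12, 2006
End: December 31, 2006
Days left in April: 18
May: 31
June: 30
July: 31
August: 31
... plus remaining months
Sum of remaining months: 245
Total: 18 + 245 = 263

263


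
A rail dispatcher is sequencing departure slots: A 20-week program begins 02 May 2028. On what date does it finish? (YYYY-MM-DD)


Start: 2028-05-02
Weeks to add: 20
Convert to days: 20 x 7 = 140 days
Add 140 days to 2028-05-02
Result: 2028-09-19

2028-09-19


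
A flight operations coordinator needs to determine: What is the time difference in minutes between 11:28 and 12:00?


Start time: 11:28 = 688 minutes from midnight
End time: 12:00 = 720 minutes from midnight
Difference: 720 - 688 = 32 minutes
That is 0 hours and 32 minutes

32


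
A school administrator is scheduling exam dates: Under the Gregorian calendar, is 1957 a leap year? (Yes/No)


Year: 1957
Divisible by 4? 1957 / 4 = 489.25 -> No
Not divisible by 4, so NOT a leap year

No


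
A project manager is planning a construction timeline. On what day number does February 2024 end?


Month: February
Year: 2024
2024 is a leap year
February has 29 days
Total: 29 days

29


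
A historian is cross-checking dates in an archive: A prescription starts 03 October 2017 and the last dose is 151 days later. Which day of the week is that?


Start: 2017-10-03 (Tuesday)
Step 1 - find target date: add 151 days
  2017-10-03 + 151 days = 2018-03-03
Step 2 - day of week:
  151 mod 7 = 4
  Tuesday + 4 days -> Saturday
Result: Saturday (2018-03-03)

Saturday


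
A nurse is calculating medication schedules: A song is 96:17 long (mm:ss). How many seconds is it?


Minutes: 96
Extra seconds: 17
Seconds per minute: 60
Minutes to seconds: 96 x 60 = 5760
Total: 5760 + 17 = 5777

5777


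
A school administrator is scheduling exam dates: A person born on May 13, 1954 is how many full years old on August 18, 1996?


Birth: 1954-05-13
Reference: 1996-08-18
Year difference: 1996 - 1954 = 42
Has birthday (05-13) occurred by 08-18? Yes
Age in full years: 42

42


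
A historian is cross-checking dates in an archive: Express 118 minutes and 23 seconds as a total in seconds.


Minutes: 118
Seconds: 23
Convert minutes to seconds: 118 x 60 = 7080
Add remaining seconds: 7080 + 23 = 7103

7103


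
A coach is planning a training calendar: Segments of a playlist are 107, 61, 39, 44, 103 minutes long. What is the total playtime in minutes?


Durations: 107, 61, 39, 44, 103
Running sum: 107
+ 61 = 168
+ 39 = 207
+ 44 = 251
+ 103 = 354
Total duration: 354 minutes
That is 5 hours and 54 minutes

354


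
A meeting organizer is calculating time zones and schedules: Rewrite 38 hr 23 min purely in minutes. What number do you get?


Hours: 38
Extra minutes: 23
Minutes per hour: 60
Hours to minutes: 38 x 60 = 2280
Total: 2280 + 23 = 2303

2303


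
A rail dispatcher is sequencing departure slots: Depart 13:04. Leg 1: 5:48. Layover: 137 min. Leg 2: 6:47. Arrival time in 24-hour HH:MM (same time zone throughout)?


Depart: 13:04
Leg 1: +348 min -> 18:52
Layover: +137 min -> 21:09
Leg 2: +407 min -> 03:56
Total travel: 892 minutes = 14h 52m
Arrival: 03:56

03:56


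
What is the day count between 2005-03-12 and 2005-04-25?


Start date: 2005-03-12
End date: 2005-04-25
Mar 2005: +20 days
Apr 2005: +24 days
Total: 44 days

44


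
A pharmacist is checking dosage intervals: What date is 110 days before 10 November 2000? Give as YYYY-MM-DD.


Start: 2000-11-10
Subtracting 110 days
Days already passed in November: 10
After going back through November: 100 more days to subtract
October 2000: 31 days, 69 remaining
September 2000: 30 days, 39 remaining
August 2000: 31 days, 8 remaining
July 2000 has 31 days, need 8
Result: 2000-07-23

2000-07-23


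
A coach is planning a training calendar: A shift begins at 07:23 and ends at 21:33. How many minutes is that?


Start time: 07:23 = 443 minutes from midnight
End time: 21:33 = 1293 minutes from midnight
Difference: 1293 - 443 = 850 minutes
That is 14 hours and 10 minutes

850


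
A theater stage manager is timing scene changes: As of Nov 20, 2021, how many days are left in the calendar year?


Start: November 20, 2021
End: December 31, 2021
Days left in November: 10
December: 31
Sum of remaining months: 31
Total: 10 + 31 = 41

41


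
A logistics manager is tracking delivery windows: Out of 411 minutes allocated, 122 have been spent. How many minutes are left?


Total budget: 411 minutes
Time used: 122 minutes
Remaining: 411 - 122 = 289 minutes
Percent used: 29.7%
Percent remaining: 70.3%

289


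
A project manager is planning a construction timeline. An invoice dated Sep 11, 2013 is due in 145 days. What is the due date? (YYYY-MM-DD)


Start: 2013-09-11
Adding 145 days
Days remaining in September: 19
After September: 126 days still to add
October 2013: 31 days, 95 remaining
November 2013: 30 days, 65 remaining
December 2013: 31 days, 34 remaining
January 2014: 31 days, 3 remaining
Result: 2014-02-03

2014-02-03


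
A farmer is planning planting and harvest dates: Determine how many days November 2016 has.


Month: November
Year: 2016
November is a 30-day month
Total: 30 days

30


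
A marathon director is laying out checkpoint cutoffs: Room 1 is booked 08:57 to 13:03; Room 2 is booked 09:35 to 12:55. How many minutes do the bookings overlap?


Interval A: [537, 783] minutes from midnight
Interval B: [575, 775] minutes from midnight
Overlap start = max(537, 575) = 575
Overlap end = min(783, 775) = 775
Overlap = 775 - 575 = 200 minutes

200


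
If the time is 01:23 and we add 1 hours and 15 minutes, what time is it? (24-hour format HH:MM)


Start time: 01:23
Adding: 1 hours 15 minutes
Minutes: 23 + 15 = 38
Hours: 1 + 1 + 0 = 2
Result: 02:38

02:38


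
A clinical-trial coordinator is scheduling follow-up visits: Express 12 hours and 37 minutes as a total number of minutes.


Hours: 12
Extra minutes: 37
Minutes per hour: 60
Hours to minutes: 12 x 60 = 720
Total: 720 + 37 = 757

757


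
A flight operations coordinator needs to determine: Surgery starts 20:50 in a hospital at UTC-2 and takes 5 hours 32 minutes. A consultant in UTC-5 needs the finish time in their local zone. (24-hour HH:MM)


Start: 20:50 in UTC-2
Step 1 - add duration:
  minutes: 50 + 32 = 82 (carry 1h)
  hours: 20 + 5 + 1 = 26
  end in UTC-2: 02:22
Step 2 - convert UTC-2 -> UTC-5:
  offset difference: -5 - (-2) = -3 hours
  2 + (-3) = -1 -> mod 24 = 23
Result: 23:22 in UTC-5

23:22


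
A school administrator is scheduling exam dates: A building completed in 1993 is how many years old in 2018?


Birth year: 1993
Current year: 2018
Age = current year - birth year
Age = 2018 - 1993 = 25

25


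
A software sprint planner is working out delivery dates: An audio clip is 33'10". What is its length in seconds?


Minutes: 33
Seconds: 10
Convert minutes to seconds: 33 x 60 = 1980
Add remaining seconds: 1980 + 10 = 1990

1990


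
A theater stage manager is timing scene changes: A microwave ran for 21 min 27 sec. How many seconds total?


Minutes: 21
Extra seconds: 27
Seconds per minute: 60
Minutes to seconds: 21 x 60 = 1260
Total: 1260 + 27 = 1287

1287


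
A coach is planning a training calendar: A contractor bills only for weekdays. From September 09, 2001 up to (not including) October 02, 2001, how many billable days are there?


Start: 2001-09-09 (Sunday)
End (exclusive): 2001-10-02 (Tuesday)
Total calendar days: 23
Full weeks: 23 // 7 = 3 -> 15 weekdays
Remaining 2 days starting on Sunday:
  Sun(-), Mon(w) -> 1 weekdays
Total business days: 15 + 1 = 16

16


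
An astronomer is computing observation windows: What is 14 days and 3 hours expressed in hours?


Days: 14
Extra hours: 3
Hours per day: 24
Days to hours: 14 x 24 = 336
Total: 336 + 3 = 339

339


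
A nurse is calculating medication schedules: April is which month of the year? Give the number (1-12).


Calendar month order:
3. March
4. April <--
5. May
April is month number 4

4


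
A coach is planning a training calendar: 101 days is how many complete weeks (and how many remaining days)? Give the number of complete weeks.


Total days: 101
Days per week: 7
Division: 101 / 7 = 14 remainder 3
Complete weeks: 14
Remaining days: 3

14


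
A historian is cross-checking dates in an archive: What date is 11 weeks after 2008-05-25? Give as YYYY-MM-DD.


Start: 2008-05-25
Weeks to add: 11
Convert to days: 11 x 7 = 77 days
Add 77 days to 2008-05-25
Result: 2008-08-10

2008-08-10


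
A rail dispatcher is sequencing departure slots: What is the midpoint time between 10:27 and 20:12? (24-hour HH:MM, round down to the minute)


Start time: 10:27 = 627 minutes from midnight
End time: 20:12 = 1212 minutes from midnight
Sum: 627 + 1212 = 1839
Midpoint: 1839 / 2 = 919 minutes
Convert: 919 / 60 = 15 hours, 19 minutes
Result: 15:19

15:19


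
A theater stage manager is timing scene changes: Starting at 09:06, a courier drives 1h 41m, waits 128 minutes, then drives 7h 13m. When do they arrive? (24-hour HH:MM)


Depart: 09:06
Leg 1: +101 min -> 10:47
Layover: +128 min -> 12:55
Leg 2: +433 min -> 20:08
Total travel: 662 minutes = 11h 2m
Arrival: 20:08

20:08


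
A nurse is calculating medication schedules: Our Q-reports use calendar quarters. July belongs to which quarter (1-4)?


Month: July (month 7)
Q1: January-March (months 1-3)
Q2: April-June (months 4-6)
Q3: July-September (months 7-9)
Q4: October-December (months 10-12)
Month 7 falls in Q3

3


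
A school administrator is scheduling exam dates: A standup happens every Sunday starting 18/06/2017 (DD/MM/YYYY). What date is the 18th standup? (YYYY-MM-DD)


First occurrence: 2017-06-18 (occurrence 1)
Each occurrence is 7 days after the previous.
Occurrence 18 is 17 weeks after the first.
17 weeks = 119 days
2017-06-18 + 119 days = 2017-10-15

2017-10-15


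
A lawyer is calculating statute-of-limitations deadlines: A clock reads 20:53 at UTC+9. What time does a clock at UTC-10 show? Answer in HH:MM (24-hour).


Local time: 20:53 at UTC+9 (offset 9h)
Target zone: UTC-10 (offset -10h)
Difference: -10 - (9) = -19 hours
Calculation: 20 + (-19) = 1
Result: 01:53

01:53


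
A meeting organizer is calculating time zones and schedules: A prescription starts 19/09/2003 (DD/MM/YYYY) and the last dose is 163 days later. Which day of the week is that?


Start: 2003-09-19 (Friday)
Step 1 - find target date: add 163 days
  2003-09-19 + 163 days = 2004-02-29
Step 2 - day of week:
  163 mod 7 = 2
  Friday + 2 days -> Sunday
Result: Sunday (2004-02-29)

Sunday


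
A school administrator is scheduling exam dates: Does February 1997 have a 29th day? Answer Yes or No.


Year: 1997
Divisible by 4? 1997 / 4 = 499.25 -> No
Not divisible by 4, so NOT a leap year

No


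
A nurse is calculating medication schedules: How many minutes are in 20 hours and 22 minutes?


Hours: 20
Minutes: 22
Convert hours to minutes: 20 x 60 = 1200
Add remaining minutes: 1200 + 22 = 1222

1222


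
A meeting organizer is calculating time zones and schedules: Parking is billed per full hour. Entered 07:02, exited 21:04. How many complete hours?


Start: 07:02
End: 21:04
Hour difference: 21 - 7 = 14 hours
Minute difference: 4 - 2 = 2 minutes
Total minutes: 842
Complete hours: 842 / 60 = 14 (remainder 2)

14


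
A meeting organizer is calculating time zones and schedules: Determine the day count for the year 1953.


Year: 1953
Check leap year rules:
Divisible by 4? No
1953 is not a leap year
Days: 365

365


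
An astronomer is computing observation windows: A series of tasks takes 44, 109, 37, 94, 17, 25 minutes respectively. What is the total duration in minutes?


Durations: 44, 109, 37, 94, 17, 25
Running sum: 44
+ 109 = 153
+ 37 = 190
+ 94 = 284
+ 17 = 301
+ 25 = 326
Total duration: 326 minutes
That is 5 hours and 26 minutes

326


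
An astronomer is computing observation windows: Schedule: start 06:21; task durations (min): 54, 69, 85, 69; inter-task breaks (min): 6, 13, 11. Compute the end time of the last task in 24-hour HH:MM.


Start: 06:21 = 381 min from midnight
  after task 1 (54 min): 07:15
  after break (6 min): 07:21
  after task 2 (69 min): 08:30
  after break (13 min): 08:43
  after task 3 (85 min): 10:08
  after break (11 min): 10:19
  after task 4 (69 min): 11:28
Total elapsed: 307 minutes
End time: 11:28

11:28


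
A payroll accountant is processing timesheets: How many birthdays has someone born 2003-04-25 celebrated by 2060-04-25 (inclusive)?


Birth: 2003-04-25
Reference: 2060-04-25
Year difference: 2060 - 2003 = 57
Has birthday (04-25) occurred by 04-25? Yes
Age in full years: 57

57


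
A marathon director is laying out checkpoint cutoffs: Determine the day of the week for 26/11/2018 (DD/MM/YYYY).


Date: 2018-11-26
January 1, 2018 is a Monday
Day of year: 330
Offset from Jan 1: 329 days
329 mod 7 = 0
Result: Monday

Monday


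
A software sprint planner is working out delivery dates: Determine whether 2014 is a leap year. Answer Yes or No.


Year: 2014
Divisible by 4? 2014 / 4 = 503.5 -> No
Not divisible by 4, so NOT a leap year

No


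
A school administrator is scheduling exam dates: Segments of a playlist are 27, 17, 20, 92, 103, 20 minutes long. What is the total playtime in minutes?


Durations: 27, 17, 20, 92, 103, 20
Running sum: 27
+ 17 = 44
+ 20 = 64
+ 92 = 156
+ 103 = 259
+ 20 = 279
Total duration: 279 minutes
That is 4 hours and 39 minutes

279


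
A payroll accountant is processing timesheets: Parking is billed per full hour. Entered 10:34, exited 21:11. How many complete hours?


Start: 10:34
End: 21:11
Hour difference: 21 - 10 = 11 hours
Minute difference: 11 - 34 = -23 minutes
Total minutes: 637
Complete hours: 637 / 60 = 10 (remainder 37)

10


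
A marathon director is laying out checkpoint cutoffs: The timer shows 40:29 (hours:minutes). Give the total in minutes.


Hours: 40
Minutes: 29
Convert hours to minutes: 40 x 60 = 2400
Add remaining minutes: 2400 + 29 = 2429

2429


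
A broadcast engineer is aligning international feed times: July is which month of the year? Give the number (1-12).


Calendar month order:
6. June
7. July <--
8. August
July is month number 7

7


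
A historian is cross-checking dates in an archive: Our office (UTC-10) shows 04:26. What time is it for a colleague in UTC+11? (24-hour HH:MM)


Local time: 04:26 at UTC-10 (offset -10h)
Target zone: UTC+11 (offset 11h)
Difference: 11 - (-10) = 21 hours
Calculation: 4 + (21) = 25
Wraparound: (25) mod 24 = 1
Result: 01:26

01:26


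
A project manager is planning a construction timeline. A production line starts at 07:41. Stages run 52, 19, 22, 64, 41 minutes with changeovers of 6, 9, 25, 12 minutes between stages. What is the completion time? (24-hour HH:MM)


Start: 07:41 = 461 min from midnight
  after task 1 (52 min): 08:33
  after break (6 min): 08:39
  after task 2 (19 min): 08:58
  after break (9 min): 09:07
  after task 3 (22 min): 09:29
  after break (25 min): 09:54
  after task 4 (64 min): 10:58
  after break (12 min): 11:10
  after task 5 (41 min): 11:51
Total elapsed: 250 minutes
End time: 11:51

11:51


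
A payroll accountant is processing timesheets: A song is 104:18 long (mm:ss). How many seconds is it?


Minutes: 104
Extra seconds: 18
Seconds per minute: 60
Minutes to seconds: 104 x 60 = 6240
Total: 6240 + 18 = 6258

6258


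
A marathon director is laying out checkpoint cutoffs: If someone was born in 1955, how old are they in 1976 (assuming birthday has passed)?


Birth year: 1955
Current year: 1976
Age = current year - birth year
Age = 1976 - 1955 = 21

21


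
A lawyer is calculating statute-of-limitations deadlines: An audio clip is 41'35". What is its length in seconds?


Minutes: 41
Seconds: 35
Convert minutes to seconds: 41 x 60 = 2460
Add remaining seconds: 2460 + 35 = 2495

2495


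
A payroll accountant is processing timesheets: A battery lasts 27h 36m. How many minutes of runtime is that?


Hours: 27
Extra minutes: 36
Minutes per hour: 60
Hours to minutes: 27 x 60 = 1620
Total: 1620 + 36 = 1656

1656


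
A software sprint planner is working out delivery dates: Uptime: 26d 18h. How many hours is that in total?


Days: 26
Extra hours: 18
Hours per day: 24
Days to hours: 26 x 24 = 624
Total: 624 + 18 = 642

642


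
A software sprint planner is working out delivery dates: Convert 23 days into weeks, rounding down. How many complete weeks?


Total days: 23
Days per week: 7
Division: 23 / 7 = 3 remainder 2
Complete weeks: 3
Remaining days: 2

3


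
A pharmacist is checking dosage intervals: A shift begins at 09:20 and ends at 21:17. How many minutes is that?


Start time: 09:20 = 560 minutes from midnight
End time: 21:17 = 1277 minutes from midnight
Difference: 1277 - 560 = 717 minutes
That is 11 hours and 57 minutes

717


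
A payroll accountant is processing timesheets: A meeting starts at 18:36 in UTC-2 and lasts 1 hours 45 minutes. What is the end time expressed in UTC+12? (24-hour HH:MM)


Start: 18:36 in UTC-2
Step 1 - add duration:
  minutes: 36 + 45 = 81 (carry 1h)
  hours: 18 + 1 + 1 = 20
  end in UTC-2: 20:21
Step 2 - convert UTC-2 -> UTC+12:
  offset difference: 12 - (-2) = 14 hours
  20 + (14) = 34 -> mod 24 = 10
Result: 10:21 in UTC+12

10:21


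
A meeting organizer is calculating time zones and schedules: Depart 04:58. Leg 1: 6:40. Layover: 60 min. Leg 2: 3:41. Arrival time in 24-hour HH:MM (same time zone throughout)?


Depart: 04:58
Leg 1: +400 min -> 11:38
Layover: +60 min -> 12:38
Leg 2: +221 min -> 16:19
Total travel: 681 minutes = 11h 21m
Arrival: 16:19

16:19


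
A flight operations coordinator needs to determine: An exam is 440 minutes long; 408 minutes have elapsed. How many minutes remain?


Total budget: 440 minutes
Time used: 408 minutes
Remaining: 440 - 408 = 32 minutes
Percent used: 92.7%
Percent remaining: 7.3%

32


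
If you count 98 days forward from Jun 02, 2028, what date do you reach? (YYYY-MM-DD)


Start: 2028-06-02
Adding 98 days
Days remaining in June: 28
After June: 70 days still to add
July 2028: 31 days, 39 remaining
August 2028: 31 days, 8 remaining
September 2028 has 30 days, need 8
Result: 2028-09-08

2028-09-08


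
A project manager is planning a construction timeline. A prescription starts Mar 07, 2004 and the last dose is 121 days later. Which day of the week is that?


Start: 2004-03-07 (Sunday)
Step 1 - find target date: add 121 days
  2004-03-07 + 121 days = 2004-07-06
Step 2 - day of week:
  121 mod 7 = 2
  Sunday + 2 days -> Tuesday
Result: Tuesday (2004-07-06)

Tuesday


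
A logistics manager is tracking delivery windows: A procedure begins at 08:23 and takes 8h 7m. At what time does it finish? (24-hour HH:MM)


Start time: 08:23
Adding: 8 hours 7 minutes
Minutes: 23 + 7 = 30
Hours: 8 + 8 + 0 = 16
Result: 16:30

16:30


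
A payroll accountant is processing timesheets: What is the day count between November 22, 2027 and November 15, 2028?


Start date: 2027-11-22
End date: 2028-11-15
Nov 2027: +9 days
Dec 2027: +31 days
Jan 2028: +31 days
... (10 more months)
Total: 359 days

359


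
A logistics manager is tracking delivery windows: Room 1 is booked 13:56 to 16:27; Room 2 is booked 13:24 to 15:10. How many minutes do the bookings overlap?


Interval A: [836, 987] minutes from midnight
Interval B: [804, 910] minutes from midnight
Overlap start = max(836, 804) = 836
Overlap end = min(987, 910) = 910
Overlap = 910 - 836 = 74 minutes

74


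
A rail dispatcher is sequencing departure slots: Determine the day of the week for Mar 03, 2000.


Date: 2000-03-03
January 1, 2000 is a Saturday
Day of year: 63
Offset from Jan 1: 62 days
62 mod 7 = 6
Result: Friday

Friday


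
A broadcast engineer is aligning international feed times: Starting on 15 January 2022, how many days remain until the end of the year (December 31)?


Start: January 15, 2022
End: December 31, 2022
Days left in January: 16
February: 28
March: 31
April: 30
May: 31
... plus remaining months
Sum of remaining months: 334
Total: 16 + 334 = 350

350


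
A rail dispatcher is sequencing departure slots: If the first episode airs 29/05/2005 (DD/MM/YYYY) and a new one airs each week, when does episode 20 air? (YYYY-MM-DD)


First occurrence: 2005-05-29 (occurrence 1)
Each occurrence is 7 days after the previous.
Occurrence 20 is 19 weeks after the first.
19 weeks = 133 days
2005-05-29 + 133 days = 2005-10-09

2005-10-09


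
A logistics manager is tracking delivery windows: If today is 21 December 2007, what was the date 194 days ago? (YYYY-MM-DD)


Start: 2007-12-21
Subtracting 194 days
Days already passed in December: 21
After going back through December: 173 more days to subtract
November 2007: 30 days, 143 remaining
October 2007: 31 days, 112 remaining
September 2007: 30 days, 82 remaining
August 2007: 31 days, 51 remaining
Result: 2007-06-10

2007-06-10


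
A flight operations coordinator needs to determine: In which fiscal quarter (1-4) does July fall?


Month: July (month 7)
Q1: January-March (months 1-3)
Q2: April-June (months 4-6)
Q3: July-September (months 7-9)
Q4: October-December (months 10-12)
Month 7 falls in Q3

3


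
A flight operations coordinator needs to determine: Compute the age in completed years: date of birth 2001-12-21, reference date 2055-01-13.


Birth: 2001-12-21
Reference: 2055-01-13
Year difference: 2055 - 2001 = 54
Has birthday (12-21) occurred by 01-13? No
Birthday not yet reached this year -> subtract 1
Age in full years: 53

53


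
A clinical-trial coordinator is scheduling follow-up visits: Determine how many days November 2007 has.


Month: November
Year: 2007
November is a 30-day month
Total: 30 days

30


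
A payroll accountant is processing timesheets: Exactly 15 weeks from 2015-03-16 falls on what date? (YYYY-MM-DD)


Start: 2015-03-16
Weeks to add: 15
Convert to days: 15 x 7 = 105 days
Add 105 days to 2015-03-16
Result: 2015-06-29

2015-06-29


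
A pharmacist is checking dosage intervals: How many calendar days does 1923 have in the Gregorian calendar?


Year: 1923
Check leap year rules:
Divisible by 4? No
1923 is not a leap year
Days: 365

365


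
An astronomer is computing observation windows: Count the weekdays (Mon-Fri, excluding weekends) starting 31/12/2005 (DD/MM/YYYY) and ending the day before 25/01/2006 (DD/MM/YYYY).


Start: 2005-12-31 (Saturday)
End (exclusive): 2006-01-25 (Wednesday)
Total calendar days: 25
Full weeks: 25 // 7 = 3 -> 15 weekdays
Remaining 4 days starting on Saturday:
  Sat(-), Sun(-), Mon(w), Tue(w) -> 2 weekdays
Total business days: 15 + 2 = 17

17


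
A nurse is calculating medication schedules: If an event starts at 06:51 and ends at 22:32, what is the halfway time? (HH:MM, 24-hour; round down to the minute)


Start time: 06:51 = 411 minutes from midnight
End time: 22:32 = 1352 minutes from midnight
Sum: 411 + 1352 = 1763
Midpoint: 1763 / 2 = 881 minutes
Convert: 881 / 60 = 14 hours, 41 minutes
Result: 14:41

14:41


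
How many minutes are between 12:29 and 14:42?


Start time: 12:29 = 749 minutes from midnight
End time: 14:42 = 882 minutes from midnight
Difference: 882 - 749 = 133 minutes
That is 2 hours and 13 minutes

133


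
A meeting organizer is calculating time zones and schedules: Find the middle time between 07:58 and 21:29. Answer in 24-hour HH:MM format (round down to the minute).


Start time: 07:58 = 478 minutes from midnight
End time: 21:29 = 1289 minutes from midnight
Sum: 478 + 1289 = 1767
Midpoint: 1767 / 2 = 883 minutes
Convert: 883 / 60 = 14 hours, 43 minutes
Result: 14:43

14:43


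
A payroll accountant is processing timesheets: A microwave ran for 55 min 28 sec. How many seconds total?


Minutes: 55
Extra seconds: 28
Seconds per minute: 60
Minutes to seconds: 55 x 60 = 3300
Total: 3300 + 28 = 3328

3328


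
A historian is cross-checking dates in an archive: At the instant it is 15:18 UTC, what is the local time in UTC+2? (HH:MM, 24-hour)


Local time: 15:18 at UTC (offset 0h)
Target zone: UTC+2 (offset 2h)
Difference: 2 - (0) = 2 hours
Calculation: 15 + (2) = 17
Result: 17:18

17:18


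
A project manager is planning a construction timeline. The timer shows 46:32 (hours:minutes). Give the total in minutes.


Hours: 46
Minutes: 32
Convert hours to minutes: 46 x 60 = 2760
Add remaining minutes: 2760 + 32 = 2792

2792


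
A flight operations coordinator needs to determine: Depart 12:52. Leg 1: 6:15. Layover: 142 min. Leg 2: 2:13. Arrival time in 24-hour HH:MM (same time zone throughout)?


Depart: 12:52
Leg 1: +375 min -> 19:07
Layover: +142 min -> 21:29
Leg 2: +133 min -> 23:42
Total travel: 650 minutes = 10h 50m
Arrival: 23:42

23:42
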